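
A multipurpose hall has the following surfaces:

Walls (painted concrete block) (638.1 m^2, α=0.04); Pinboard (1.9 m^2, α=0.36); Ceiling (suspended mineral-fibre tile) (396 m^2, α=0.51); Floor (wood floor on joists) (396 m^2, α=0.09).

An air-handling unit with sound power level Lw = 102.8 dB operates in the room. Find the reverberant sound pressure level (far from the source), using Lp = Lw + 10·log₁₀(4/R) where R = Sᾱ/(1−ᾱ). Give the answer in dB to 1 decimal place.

83.7 dB

Σ(Sᵢαᵢ) = 638.1×0.04 + 1.9×0.36 + 396×0.51 + 396×0.09 = 263.808; total area S = 1432.0 m^2.
ᾱ = 263.808/1432.0 = 0.1842; R = Sᾱ/(1−ᾱ) = 263.808/(1−0.1842) = 323.373 m^2.
Lp = Lw + 10 log₁₀(4/R) = 102.8 -19.08 = 83.7 dB.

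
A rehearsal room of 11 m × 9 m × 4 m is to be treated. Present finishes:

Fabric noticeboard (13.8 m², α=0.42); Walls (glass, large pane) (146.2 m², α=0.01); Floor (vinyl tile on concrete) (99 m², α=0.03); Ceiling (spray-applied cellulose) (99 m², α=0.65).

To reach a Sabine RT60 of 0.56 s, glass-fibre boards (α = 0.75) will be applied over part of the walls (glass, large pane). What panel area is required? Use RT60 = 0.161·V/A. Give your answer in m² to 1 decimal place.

53.1

A₁ = Σ Sᵢαᵢ = 13.8·0.42 + 146.2·0.01 + 99·0.03 + 99·0.65 = 74.578 sabins.
Required A₂ = 0.161·396/0.56 = 113.850 sabins.
ΔA needed = 113.850 − 74.578 = 39.272 sabins.
Net gain per m²: Δα = 0.75 − 0.01 = 0.74.
Panel area = 39.272 / 0.74 = 53.1 m².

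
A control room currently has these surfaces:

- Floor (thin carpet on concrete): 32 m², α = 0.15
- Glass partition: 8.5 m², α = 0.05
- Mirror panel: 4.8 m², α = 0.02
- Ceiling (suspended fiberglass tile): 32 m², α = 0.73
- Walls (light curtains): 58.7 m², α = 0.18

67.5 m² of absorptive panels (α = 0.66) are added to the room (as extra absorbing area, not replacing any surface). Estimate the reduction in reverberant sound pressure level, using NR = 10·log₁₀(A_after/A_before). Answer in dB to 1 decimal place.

A_before = Σ Sᵢαᵢ = 32×0.15 + 8.5×0.05 + 4.8×0.02 + 32×0.73 + 58.7×0.18 = 39.247 sabins.
Treatment contributes 67.5·0.66 = 44.550 sabins.
A_after = 39.247 + 44.550 = 83.797 sabins.
NR = 10·log₁₀(83.797/39.247) = 3.3 dB.

3.3 dB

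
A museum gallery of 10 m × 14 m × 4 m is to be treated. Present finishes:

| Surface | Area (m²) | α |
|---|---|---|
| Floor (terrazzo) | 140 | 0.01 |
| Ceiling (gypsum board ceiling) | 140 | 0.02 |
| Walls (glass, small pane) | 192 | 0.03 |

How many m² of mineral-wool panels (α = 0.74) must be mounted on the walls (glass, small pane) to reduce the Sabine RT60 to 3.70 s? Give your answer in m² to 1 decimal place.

20.3

A₁ = Σ Sᵢαᵢ = 140×0.01 + 140×0.02 + 192×0.03 = 9.960 sabins.
Required A₂ = 0.161·560/3.70 = 24.368 sabins.
Absorption to add: 24.368 − 9.960 = 14.408 sabins.
Each m² of panel replacing the walls (glass, small pane) adds (0.74 − 0.03) = 0.71 sabins.
Panel area = 14.408 / 0.71 = 20.3 m².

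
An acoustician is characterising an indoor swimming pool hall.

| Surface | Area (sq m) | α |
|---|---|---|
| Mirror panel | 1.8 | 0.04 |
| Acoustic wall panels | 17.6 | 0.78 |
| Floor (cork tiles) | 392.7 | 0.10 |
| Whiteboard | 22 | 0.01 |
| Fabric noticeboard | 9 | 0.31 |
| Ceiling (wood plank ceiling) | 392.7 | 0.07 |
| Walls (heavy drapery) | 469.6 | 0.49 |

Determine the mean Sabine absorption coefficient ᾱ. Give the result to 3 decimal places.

S = Σ Sᵢ = 1.8 + 17.6 + 392.7 + 22 + 9 + 392.7 + 469.6 = 1305.4 sq m.
Weighted sum Σ Sα = 313.673.
ᾱ = A/S = 0.240.

0.240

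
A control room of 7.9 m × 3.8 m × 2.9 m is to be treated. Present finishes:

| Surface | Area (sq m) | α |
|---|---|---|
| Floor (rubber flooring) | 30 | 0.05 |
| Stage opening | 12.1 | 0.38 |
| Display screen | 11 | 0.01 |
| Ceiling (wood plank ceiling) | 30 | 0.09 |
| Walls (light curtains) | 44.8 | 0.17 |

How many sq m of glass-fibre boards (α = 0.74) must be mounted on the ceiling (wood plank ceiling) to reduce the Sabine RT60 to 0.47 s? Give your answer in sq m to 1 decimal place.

A₁ = Σ Sᵢαᵢ = 30*0.05 + 12.1*0.38 + 11*0.01 + 30*0.09 + 44.8*0.17 = 16.524 sabins.
V = 87.058 m³. Target absorption A₂ = 0.161 × 87.058 / 0.47 = 29.822 sabins.
Absorption to add: 29.822 − 16.524 = 13.298 sabins.
Net gain per sq m: Δα = 0.74 − 0.09 = 0.65.
Panel area = 13.298 / 0.65 = 20.5 sq m.

20.5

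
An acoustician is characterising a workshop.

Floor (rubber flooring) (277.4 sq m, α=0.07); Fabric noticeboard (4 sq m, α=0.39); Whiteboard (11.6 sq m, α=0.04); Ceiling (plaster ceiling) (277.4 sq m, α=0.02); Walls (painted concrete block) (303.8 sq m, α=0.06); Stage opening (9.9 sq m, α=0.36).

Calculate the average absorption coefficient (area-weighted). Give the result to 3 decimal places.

0.055

S = Σ Sᵢ = 277.4 + 4 + 11.6 + 277.4 + 303.8 + 9.9 = 884.1 sq m.
Weighted sum Σ Sα = 48.782.
ᾱ = A/S = 0.055.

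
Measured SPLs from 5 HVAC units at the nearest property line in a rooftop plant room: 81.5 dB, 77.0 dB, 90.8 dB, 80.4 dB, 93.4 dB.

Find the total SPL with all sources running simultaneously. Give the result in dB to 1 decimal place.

Σ 10^(Lᵢ/10) = 3.691e+09.
Back to dB: 10·log₁₀ Σ = 95.7 dB.

95.7 dB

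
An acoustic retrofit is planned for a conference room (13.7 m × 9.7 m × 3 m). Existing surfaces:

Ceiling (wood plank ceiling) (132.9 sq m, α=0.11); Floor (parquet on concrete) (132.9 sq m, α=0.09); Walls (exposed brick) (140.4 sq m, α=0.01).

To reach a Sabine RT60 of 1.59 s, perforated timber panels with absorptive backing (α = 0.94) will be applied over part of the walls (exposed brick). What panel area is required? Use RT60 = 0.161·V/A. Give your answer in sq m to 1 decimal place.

13.3

A₁ = Σ Sᵢαᵢ = 132.9×0.11 + 132.9×0.09 + 140.4×0.01 = 27.984 sabins.
V = 398.67 m³. Target absorption A₂ = 0.161 × 398.67 / 1.59 = 40.368 sabins.
ΔA needed = 40.368 − 27.984 = 12.384 sabins.
Net gain per sq m: Δα = 0.94 − 0.01 = 0.93.
Area = ΔA/Δα = 12.384/0.93 = 13.3 sq m.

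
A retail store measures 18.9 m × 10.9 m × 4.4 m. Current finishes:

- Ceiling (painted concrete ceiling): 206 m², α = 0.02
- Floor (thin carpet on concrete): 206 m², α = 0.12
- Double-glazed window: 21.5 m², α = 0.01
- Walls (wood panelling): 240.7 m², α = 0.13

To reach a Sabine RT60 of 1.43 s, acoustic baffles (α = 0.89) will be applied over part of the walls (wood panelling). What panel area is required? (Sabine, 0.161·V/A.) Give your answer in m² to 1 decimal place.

Total absorption A₁ = 206×0.02 + 206×0.12 + 21.5×0.01 + 240.7×0.13
  = 4.120 + 24.720 + 0.215 + 31.291 = 60.346 m² sabins.
Required A₂ = 0.161·906.444/1.43 = 102.054 sabins.
ΔA needed = 102.054 − 60.346 = 41.708 sabins.
Each m² of panel replacing the walls (wood panelling) adds (0.89 − 0.13) = 0.76 sabins.
Area = ΔA/Δα = 41.708/0.76 = 54.9 m².

54.9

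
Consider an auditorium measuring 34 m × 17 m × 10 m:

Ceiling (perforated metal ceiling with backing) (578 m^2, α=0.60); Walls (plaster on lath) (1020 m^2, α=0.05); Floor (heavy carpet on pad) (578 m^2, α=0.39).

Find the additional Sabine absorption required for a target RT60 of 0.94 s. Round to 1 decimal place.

366.8 sabins

Equivalent absorption area: A₁ = 578×0.60 + 1020×0.05 + 578×0.39 = 623.220 m^2.
For T = 0.94 s, need A₂ = 0.161·V/T = 0.161·5780/0.94 = 989.979 sabins.
Shortfall: 989.979 − 623.220 = 366.8 sabins.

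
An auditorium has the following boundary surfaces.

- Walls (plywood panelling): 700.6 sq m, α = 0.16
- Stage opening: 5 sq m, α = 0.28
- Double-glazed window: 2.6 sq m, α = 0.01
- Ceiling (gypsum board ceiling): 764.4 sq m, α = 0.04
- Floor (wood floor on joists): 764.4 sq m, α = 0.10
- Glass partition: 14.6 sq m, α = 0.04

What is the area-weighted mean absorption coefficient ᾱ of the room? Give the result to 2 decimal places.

0.10

S = Σ Sᵢ = 700.6 + 5 + 2.6 + 764.4 + 764.4 + 14.6 = 2251.6 sq m.
Weighted sum Σ Sα = 221.122.
ᾱ = 221.122 / 2251.6 = 0.10.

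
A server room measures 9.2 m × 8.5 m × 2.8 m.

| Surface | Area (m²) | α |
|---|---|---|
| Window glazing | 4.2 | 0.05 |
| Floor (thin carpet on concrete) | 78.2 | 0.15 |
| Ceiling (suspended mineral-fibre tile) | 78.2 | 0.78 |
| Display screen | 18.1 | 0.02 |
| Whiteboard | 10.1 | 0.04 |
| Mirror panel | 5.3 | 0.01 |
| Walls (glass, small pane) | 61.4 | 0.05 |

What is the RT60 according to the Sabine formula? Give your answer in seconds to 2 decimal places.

0.46 seconds

Equivalent absorption area: A = 4.2×0.05 + 78.2×0.15 + 78.2×0.78 + 18.1×0.02 + 10.1×0.04 + 5.3×0.01 + 61.4×0.05 = 76.825 m².
Room volume: 218.96 m³.
Sabine: RT60 = 0.161 × 218.96 / 76.825 = 0.46 s.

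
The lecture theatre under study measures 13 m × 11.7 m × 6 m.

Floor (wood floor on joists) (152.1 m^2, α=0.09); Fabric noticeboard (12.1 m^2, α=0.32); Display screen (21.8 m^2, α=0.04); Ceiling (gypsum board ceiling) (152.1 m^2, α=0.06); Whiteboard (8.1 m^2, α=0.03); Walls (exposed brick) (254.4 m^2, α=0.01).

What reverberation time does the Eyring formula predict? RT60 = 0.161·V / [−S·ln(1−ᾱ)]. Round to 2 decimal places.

Total surface area S = 152.1 + 12.1 + 21.8 + 152.1 + 8.1 + 254.4 = 600.6 m^2.
Absorption A = 152.1×0.09 + 12.1×0.32 + 21.8×0.04 + 152.1×0.06 + 8.1×0.03 + 254.4×0.01 = 30.346 sabins.
ᾱ = 30.346 / 600.6 = 0.0505.
Eyring denominator: −S ln(1−ᾱ) = 31.123.
V = 13 × 11.7 × 6 = 912.6 m³.
RT60 = 0.161 × 912.6 / 31.123 = 4.72 s.

4.72 s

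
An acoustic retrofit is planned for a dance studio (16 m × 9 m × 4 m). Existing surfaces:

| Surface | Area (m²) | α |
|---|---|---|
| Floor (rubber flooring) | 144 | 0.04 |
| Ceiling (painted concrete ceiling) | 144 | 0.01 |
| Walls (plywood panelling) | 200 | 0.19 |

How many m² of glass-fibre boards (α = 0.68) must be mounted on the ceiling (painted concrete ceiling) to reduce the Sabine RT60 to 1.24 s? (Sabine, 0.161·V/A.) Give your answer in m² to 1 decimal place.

Equivalent absorption area: A₁ = 144×0.04 + 144×0.01 + 200×0.19 = 45.200 m².
Required A₂ = 0.161·576/1.24 = 74.787 sabins.
Absorption to add: 74.787 − 45.200 = 29.587 sabins.
Each m² of panel replacing the ceiling (painted concrete ceiling) adds (0.68 − 0.01) = 0.67 sabins.
Panel area = 29.587 / 0.67 = 44.2 m².

44.2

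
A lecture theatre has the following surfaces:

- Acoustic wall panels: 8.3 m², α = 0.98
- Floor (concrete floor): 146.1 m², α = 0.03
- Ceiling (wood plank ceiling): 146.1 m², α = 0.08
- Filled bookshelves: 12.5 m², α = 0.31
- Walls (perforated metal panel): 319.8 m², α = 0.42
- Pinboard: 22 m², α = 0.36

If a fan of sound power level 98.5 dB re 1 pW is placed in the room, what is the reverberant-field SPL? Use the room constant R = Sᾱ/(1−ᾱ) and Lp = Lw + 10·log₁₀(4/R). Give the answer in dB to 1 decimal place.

A = 170.316 sabins; S = 654.8 m².
ᾱ = 170.316/654.8 = 0.2601; R = Sᾱ/(1−ᾱ) = 170.316/(1−0.2601) = 230.188 m².
Lp = 98.5 + 10·log₁₀(4/230.188) = 98.5 + (-17.60) = 80.9 dB.

80.9 dB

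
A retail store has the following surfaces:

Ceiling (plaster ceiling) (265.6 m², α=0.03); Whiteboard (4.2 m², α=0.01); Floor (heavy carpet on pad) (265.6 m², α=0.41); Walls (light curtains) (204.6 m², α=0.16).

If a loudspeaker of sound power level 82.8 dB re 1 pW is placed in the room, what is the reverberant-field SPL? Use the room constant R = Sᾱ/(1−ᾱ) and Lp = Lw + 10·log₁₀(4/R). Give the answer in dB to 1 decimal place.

66.1 dB

Σ(Sᵢαᵢ) = 265.6·0.03 + 4.2·0.01 + 265.6·0.41 + 204.6·0.16 = 149.642; total area S = 740.0 m².
ᾱ = 0.2022, so room constant R = A/(1−ᾱ) = 187.568 m².
Lp = 82.8 + 10·log₁₀(4/187.568) = 82.8 + (-16.71) = 66.1 dB.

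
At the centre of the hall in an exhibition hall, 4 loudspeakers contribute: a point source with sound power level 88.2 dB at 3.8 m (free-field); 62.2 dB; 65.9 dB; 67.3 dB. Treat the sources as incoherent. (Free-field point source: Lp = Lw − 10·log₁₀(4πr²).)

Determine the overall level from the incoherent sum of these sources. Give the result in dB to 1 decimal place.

Source at 3.8 m: Lp = 88.2 − 10·log₁₀(4π·3.8²) = 88.2 − 10·log₁₀(181.458) = 65.6 dB.
Converting to relative power and adding: 10^(65.6/10) + 10^(62.2/10) + 10^(65.9/10) + 10^(67.3/10) = 1.455e+07.
Back to dB: 10·log₁₀ Σ = 71.6 dB.

71.6 dB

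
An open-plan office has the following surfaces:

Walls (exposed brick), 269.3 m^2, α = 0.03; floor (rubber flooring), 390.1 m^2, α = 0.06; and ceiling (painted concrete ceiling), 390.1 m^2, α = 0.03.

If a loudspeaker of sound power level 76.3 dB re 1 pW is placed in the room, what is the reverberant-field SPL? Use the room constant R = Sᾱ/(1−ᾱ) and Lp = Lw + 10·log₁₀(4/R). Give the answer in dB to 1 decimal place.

65.8 dB

A = 43.188 sabins; S = 1049.5 m^2.
ᾱ = 0.0412, so room constant R = A/(1−ᾱ) = 45.044 m^2.
Lp = 76.3 + 10·log₁₀(4/45.044) = 76.3 + (-10.52) = 65.8 dB.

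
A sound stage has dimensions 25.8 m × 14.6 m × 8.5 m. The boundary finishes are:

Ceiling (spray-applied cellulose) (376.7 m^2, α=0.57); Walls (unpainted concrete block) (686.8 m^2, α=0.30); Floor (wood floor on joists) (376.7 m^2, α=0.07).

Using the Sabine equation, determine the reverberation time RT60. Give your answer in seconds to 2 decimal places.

1.15 seconds

Equivalent absorption area: A = 376.7×0.57 + 686.8×0.30 + 376.7×0.07 = 447.128 m^2.
V = 25.8·14.6·8.5 = 3201.78 m³.
T = 0.161 V/A = 0.161·3201.78/447.128 = 1.15 s.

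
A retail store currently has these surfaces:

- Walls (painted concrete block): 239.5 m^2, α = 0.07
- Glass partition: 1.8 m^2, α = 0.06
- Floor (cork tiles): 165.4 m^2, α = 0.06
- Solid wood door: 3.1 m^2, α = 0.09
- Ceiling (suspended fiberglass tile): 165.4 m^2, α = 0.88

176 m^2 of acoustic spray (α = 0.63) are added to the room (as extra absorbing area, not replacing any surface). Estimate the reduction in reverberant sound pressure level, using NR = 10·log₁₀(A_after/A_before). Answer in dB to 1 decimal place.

Equivalent absorption area: A_before = 239.5·0.07 + 1.8·0.06 + 165.4·0.06 + 3.1·0.09 + 165.4·0.88 = 172.628 m^2.
Treatment contributes 176·0.63 = 110.880 sabins.
A_after = 172.628 + 110.880 = 283.508 sabins.
NR = 10·log₁₀(283.508/172.628) = 2.2 dB.

2.2 dB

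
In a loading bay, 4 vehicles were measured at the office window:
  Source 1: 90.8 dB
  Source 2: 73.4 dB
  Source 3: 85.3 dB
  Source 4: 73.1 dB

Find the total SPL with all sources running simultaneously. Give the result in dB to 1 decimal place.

Converting to relative power and adding: 10^(90.8/10) + 10^(73.4/10) + 10^(85.3/10) + 10^(73.1/10) = 1.583e+09.
Combined level = 10 log₁₀(1.583e+09) = 92.0 dB.

92.0 dB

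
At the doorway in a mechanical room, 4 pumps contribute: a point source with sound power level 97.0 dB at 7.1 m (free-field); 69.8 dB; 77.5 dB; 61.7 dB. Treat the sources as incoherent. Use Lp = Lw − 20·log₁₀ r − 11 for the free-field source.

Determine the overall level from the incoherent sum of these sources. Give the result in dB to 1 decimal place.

Source at 7.1 m: Lp = 97.0 − 20·log₁₀(7.1) − 11 = 69.0 dB.
Sum in the linear (power) domain: Σ 10^(Lᵢ/10) = 10^(69.0/10) + 10^(69.8/10) + 10^(77.5/10) + 10^(61.7/10) = 7.521e+07.
L_total = 10·log₁₀(7.521e+07) = 78.8 dB.

78.8 dB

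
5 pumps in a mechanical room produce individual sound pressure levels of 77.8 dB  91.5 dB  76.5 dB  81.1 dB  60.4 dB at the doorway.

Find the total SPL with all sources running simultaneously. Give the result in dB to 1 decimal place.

Σ 10^(Lᵢ/10) = 1.647e+09.
L_total = 10·log₁₀(1.647e+09) = 92.2 dB.

92.2 dB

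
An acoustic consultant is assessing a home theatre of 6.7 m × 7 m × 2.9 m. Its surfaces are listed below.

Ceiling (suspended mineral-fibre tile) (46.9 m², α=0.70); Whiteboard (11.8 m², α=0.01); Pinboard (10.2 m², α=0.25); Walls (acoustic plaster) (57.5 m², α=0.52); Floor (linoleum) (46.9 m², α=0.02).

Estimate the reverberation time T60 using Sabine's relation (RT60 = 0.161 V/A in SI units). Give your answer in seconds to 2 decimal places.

0.33 s

Total absorption A = 46.9*0.70 + 11.8*0.01 + 10.2*0.25 + 57.5*0.52 + 46.9*0.02
  = 32.830 + 0.118 + 2.550 + 29.900 + 0.938 = 66.336 m² sabins.
Room volume: 136.01 m³.
RT60 = 0.161 · V / A = 0.161 × 136.01 / 66.336 = 0.33 s.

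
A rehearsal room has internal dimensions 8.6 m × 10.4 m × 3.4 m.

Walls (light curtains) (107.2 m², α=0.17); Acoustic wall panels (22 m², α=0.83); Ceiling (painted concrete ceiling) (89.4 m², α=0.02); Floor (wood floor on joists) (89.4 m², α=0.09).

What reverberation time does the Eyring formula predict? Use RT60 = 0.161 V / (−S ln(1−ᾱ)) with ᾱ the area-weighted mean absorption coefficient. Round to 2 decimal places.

S = Σ Sᵢ = 308.0 m².
Absorption A = 107.2×0.17 + 22×0.83 + 89.4×0.02 + 89.4×0.09 = 46.318 sabins.
ᾱ = 46.318 / 308.0 = 0.1504.
−S·ln(1−ᾱ) = −308.0 × ln(1 − 0.1504) = 50.201.
V = 8.6 × 10.4 × 3.4 = 304.096 m³.
RT60 = 0.161 × 304.096 / 50.201 = 0.98 s.

0.98 s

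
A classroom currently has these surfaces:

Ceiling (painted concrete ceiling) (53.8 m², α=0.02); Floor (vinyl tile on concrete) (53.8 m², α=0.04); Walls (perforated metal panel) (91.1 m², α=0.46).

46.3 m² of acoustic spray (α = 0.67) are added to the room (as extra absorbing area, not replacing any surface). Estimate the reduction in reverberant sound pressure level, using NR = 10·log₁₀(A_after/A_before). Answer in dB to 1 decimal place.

2.3 dB

Summing Sᵢαᵢ: 1.076 + 2.152 + 41.906 → A_before = 45.134 sabins.
Treatment contributes 46.3·0.67 = 31.021 sabins.
New total A_after = 76.155 sabins.
Reduction = 10 log₁₀(A_after/A_before) = 10 log₁₀(1.6873) = 2.3 dB.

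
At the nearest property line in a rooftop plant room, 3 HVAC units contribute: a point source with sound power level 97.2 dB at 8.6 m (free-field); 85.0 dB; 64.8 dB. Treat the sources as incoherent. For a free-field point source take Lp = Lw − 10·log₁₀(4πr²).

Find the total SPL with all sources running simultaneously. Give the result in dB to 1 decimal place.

Source at 8.6 m: Lp = 97.2 − 10·log₁₀(4π·8.6²) = 97.2 − 10·log₁₀(929.409) = 67.5 dB.
Σ 10^(Lᵢ/10) = 3.249e+08.
Back to dB: 10·log₁₀ Σ = 85.1 dB.

85.1 dB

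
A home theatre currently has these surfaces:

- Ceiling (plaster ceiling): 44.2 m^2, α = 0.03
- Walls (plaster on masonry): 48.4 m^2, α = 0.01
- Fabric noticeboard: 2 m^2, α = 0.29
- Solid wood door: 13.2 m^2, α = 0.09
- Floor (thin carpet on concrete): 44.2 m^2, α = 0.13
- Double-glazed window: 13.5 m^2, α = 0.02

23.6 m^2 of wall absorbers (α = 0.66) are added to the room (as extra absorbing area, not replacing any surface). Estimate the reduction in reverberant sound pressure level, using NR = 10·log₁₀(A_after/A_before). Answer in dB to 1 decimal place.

4.2 dB

A_before = Σ Sᵢαᵢ = 44.2*0.03 + 48.4*0.01 + 2*0.29 + 13.2*0.09 + 44.2*0.13 + 13.5*0.02 = 9.594 sabins.
Added absorption = 23.6 × 0.66 = 15.576 sabins.
New total A_after = 25.170 sabins.
NR = 10·log₁₀(25.170/9.594) = 4.2 dB.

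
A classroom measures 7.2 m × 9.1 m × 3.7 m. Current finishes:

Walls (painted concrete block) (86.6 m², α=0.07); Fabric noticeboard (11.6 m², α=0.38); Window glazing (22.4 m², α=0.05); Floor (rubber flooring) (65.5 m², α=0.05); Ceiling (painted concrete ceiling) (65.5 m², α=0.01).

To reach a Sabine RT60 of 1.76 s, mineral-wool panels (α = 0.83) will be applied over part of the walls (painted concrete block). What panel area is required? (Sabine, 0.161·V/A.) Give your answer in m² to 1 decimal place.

8.8

Equivalent absorption area: A₁ = 86.6×0.07 + 11.6×0.38 + 22.4×0.05 + 65.5×0.05 + 65.5×0.01 = 15.520 m².
V = 242.424 m³. Target absorption A₂ = 0.161 × 242.424 / 1.76 = 22.176 sabins.
Absorption to add: 22.176 − 15.520 = 6.656 sabins.
Net gain per m²: Δα = 0.83 − 0.07 = 0.76.
Panel area = 6.656 / 0.76 = 8.8 m².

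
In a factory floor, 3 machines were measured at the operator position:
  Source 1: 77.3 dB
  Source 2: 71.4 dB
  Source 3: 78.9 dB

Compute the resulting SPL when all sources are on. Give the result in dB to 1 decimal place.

81.6 dB

Σ 10^(Lᵢ/10) = 1.451e+08.
L_total = 10·log₁₀(1.451e+08) = 81.6 dB.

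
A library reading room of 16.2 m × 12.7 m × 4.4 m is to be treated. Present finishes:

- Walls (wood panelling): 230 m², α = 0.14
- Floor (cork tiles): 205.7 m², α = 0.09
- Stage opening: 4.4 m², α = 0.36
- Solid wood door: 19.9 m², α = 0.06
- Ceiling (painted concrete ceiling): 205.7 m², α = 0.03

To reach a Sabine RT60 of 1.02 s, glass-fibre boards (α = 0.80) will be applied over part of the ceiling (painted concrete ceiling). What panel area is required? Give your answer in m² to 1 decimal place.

Equivalent absorption area: A₁ = 230·0.14 + 205.7·0.09 + 4.4·0.36 + 19.9·0.06 + 205.7·0.03 = 59.662 m².
Required A₂ = 0.161·905.256/1.02 = 142.888 sabins.
Absorption to add: 142.888 − 59.662 = 83.226 sabins.
Net gain per m²: Δα = 0.80 − 0.03 = 0.77.
Panel area = 83.226 / 0.77 = 108.1 m².

108.1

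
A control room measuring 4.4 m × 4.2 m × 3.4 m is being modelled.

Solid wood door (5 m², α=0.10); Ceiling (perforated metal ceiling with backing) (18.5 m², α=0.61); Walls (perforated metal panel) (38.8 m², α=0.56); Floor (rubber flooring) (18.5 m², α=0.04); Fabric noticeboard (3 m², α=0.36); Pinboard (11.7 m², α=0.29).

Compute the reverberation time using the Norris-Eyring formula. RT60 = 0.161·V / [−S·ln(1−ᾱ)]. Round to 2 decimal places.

0.20 s

S = Σ Sᵢ = 95.5 m².
Absorption A = 5·0.10 + 18.5·0.61 + 38.8·0.56 + 18.5·0.04 + 3·0.36 + 11.7·0.29 = 38.726 sabins.
Mean coefficient ᾱ = A/S = 0.4055.
Eyring denominator: −S ln(1−ᾱ) = 49.663.
V = 4.4 × 4.2 × 3.4 = 62.832 m³.
T = 0.161·V/[−S·ln(1−ᾱ)] = 0.161·62.832/49.663 = 0.20 s.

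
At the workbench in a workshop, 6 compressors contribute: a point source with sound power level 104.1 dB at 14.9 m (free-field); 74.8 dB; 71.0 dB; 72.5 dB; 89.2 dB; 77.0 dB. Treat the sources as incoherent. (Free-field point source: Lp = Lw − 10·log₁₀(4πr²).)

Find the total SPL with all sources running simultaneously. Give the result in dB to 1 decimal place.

Source at 14.9 m: Lp = 104.1 − 10·log₁₀(4π·14.9²) = 104.1 − 10·log₁₀(2789.860) = 69.6 dB.
Sum in the linear (power) domain: Σ 10^(Lᵢ/10) = 10^(69.6/10) + 10^(74.8/10) + 10^(71.0/10) + 10^(72.5/10) + 10^(89.2/10) + 10^(77.0/10) = 9.516e+08.
L_total = 10·log₁₀(9.516e+08) = 89.8 dB.

89.8 dB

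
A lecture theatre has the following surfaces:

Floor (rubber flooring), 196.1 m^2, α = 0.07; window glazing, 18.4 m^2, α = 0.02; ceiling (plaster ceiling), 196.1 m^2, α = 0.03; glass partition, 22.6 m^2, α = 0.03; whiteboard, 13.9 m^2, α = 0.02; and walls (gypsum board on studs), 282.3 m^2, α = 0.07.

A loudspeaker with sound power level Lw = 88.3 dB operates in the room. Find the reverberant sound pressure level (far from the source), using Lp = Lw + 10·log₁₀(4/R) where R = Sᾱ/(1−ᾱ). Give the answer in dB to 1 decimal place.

A = 40.695 sabins; S = 729.4 m^2.
ᾱ = 0.0558, so room constant R = A/(1−ᾱ) = 43.100 m^2.
Lp = 88.3 + 10·log₁₀(4/43.100) = 88.3 + (-10.32) = 78.0 dB.

78.0 dB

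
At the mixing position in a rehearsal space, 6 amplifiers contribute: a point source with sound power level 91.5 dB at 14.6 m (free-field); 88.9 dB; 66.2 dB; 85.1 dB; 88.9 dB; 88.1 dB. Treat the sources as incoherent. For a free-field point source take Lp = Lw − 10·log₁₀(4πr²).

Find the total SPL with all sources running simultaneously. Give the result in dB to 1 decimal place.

94.0 dB

Source at 14.6 m: Lp = 91.5 − 10·log₁₀(4π·14.6²) = 91.5 − 10·log₁₀(2678.648) = 57.2 dB.
Σ 10^(Lᵢ/10) = 2.526e+09.
Back to dB: 10·log₁₀ Σ = 94.0 dB.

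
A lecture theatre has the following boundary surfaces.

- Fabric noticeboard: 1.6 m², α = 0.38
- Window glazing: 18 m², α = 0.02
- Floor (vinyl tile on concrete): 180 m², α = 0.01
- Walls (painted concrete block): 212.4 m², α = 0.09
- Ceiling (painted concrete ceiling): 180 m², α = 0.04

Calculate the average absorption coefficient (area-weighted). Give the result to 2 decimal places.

0.05

S = Σ Sᵢ = 1.6 + 18 + 180 + 212.4 + 180 = 592.0 m².
Weighted sum Σ Sα = 29.084.
ᾱ = 29.084 / 592.0 = 0.05.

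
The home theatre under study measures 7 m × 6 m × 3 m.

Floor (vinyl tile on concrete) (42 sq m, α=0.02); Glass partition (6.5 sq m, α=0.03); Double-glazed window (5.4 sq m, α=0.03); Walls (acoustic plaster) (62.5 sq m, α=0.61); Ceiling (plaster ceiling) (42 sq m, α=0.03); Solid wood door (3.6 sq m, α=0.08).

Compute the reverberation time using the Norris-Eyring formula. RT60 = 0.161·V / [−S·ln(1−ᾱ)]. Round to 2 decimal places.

Total surface area S = 42 + 6.5 + 5.4 + 62.5 + 42 + 3.6 = 162.0 sq m.
Absorption A = 42·0.02 + 6.5·0.03 + 5.4·0.03 + 62.5·0.61 + 42·0.03 + 3.6·0.08 = 40.870 sabins.
ᾱ = 40.870 / 162.0 = 0.2523.
Eyring denominator: −S ln(1−ᾱ) = 47.102.
V = 7 × 6 × 3 = 126 m³.
T = 0.161·V/[−S·ln(1−ᾱ)] = 0.161·126/47.102 = 0.43 s.

0.43 sec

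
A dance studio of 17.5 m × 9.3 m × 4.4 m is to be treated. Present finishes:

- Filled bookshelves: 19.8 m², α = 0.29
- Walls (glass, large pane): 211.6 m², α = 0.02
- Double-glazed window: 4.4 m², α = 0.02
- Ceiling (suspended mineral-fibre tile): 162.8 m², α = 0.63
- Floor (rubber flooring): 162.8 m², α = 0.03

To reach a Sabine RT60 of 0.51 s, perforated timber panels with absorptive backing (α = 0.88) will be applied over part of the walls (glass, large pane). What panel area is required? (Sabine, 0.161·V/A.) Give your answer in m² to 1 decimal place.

A₁ = Σ Sᵢαᵢ = 19.8×0.29 + 211.6×0.02 + 4.4×0.02 + 162.8×0.63 + 162.8×0.03 = 117.510 sabins.
V = 716.1 m³. Target absorption A₂ = 0.161 × 716.1 / 0.51 = 226.063 sabins.
Absorption to add: 226.063 − 117.510 = 108.553 sabins.
Net gain per m²: Δα = 0.88 − 0.02 = 0.86.
Area = ΔA/Δα = 108.553/0.86 = 126.2 m².

126.2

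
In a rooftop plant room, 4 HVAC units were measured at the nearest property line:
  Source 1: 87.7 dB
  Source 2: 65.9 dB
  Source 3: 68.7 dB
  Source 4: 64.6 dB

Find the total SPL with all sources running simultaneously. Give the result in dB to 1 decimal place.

87.8 dB

Converting to relative power and adding: 10^(87.7/10) + 10^(65.9/10) + 10^(68.7/10) + 10^(64.6/10) = 6.03e+08.
Combined level = 10 log₁₀(6.03e+08) = 87.8 dB.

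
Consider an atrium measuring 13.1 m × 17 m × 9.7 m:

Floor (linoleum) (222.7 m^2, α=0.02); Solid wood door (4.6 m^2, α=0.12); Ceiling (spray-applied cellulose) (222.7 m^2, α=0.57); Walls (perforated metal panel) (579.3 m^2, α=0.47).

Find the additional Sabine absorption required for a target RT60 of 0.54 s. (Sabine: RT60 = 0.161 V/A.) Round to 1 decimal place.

Total absorption A₁ = 222.7·0.02 + 4.6·0.12 + 222.7·0.57 + 579.3·0.47
  = 4.454 + 0.552 + 126.939 + 272.271 = 404.216 m^2 sabins.
V = 2160.19 m³. Required absorption A₂ = 0.161 × 2160.19 / 0.54 = 644.057 sabins.
Shortfall: 644.057 − 404.216 = 239.8 sabins.

239.8 sabins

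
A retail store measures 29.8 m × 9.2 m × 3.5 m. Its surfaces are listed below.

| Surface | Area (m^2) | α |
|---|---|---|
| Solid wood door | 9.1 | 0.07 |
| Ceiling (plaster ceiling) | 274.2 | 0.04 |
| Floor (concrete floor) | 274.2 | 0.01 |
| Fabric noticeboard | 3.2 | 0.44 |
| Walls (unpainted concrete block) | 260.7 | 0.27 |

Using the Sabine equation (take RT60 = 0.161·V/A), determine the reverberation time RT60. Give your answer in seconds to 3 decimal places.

1.793 s

Equivalent absorption area: A = 9.1*0.07 + 274.2*0.04 + 274.2*0.01 + 3.2*0.44 + 260.7*0.27 = 86.144 m^2.
V = 29.8·9.2·3.5 = 959.56 m³.
RT60 = 0.161 · V / A = 0.161 × 959.56 / 86.144 = 1.793 s.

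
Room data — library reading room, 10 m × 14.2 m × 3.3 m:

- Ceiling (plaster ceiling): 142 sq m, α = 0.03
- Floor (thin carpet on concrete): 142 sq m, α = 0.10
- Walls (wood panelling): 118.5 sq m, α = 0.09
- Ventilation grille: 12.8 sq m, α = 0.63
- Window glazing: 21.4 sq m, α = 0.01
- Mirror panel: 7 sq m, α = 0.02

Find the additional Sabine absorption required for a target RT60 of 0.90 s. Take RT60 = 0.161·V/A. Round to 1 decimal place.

A₁ = Σ Sᵢαᵢ = 142×0.03 + 142×0.10 + 118.5×0.09 + 12.8×0.63 + 21.4×0.01 + 7×0.02 = 37.543 sabins.
V = 468.6 m³. Required absorption A₂ = 0.161 × 468.6 / 0.90 = 83.827 sabins.
Shortfall: 83.827 − 37.543 = 46.3 sabins.

46.3 sabins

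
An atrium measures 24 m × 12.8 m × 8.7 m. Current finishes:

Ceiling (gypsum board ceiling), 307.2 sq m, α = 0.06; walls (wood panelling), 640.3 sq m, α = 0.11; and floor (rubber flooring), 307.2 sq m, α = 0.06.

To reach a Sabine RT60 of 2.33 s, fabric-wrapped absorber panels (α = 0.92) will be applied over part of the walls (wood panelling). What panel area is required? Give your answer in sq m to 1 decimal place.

95.5

A₁ = Σ Sᵢαᵢ = 307.2·0.06 + 640.3·0.11 + 307.2·0.06 = 107.297 sabins.
V = 2672.64 m³. Target absorption A₂ = 0.161 × 2672.64 / 2.33 = 184.676 sabins.
Absorption to add: 184.676 − 107.297 = 77.379 sabins.
Each sq m of panel replacing the walls (wood panelling) adds (0.92 − 0.11) = 0.81 sabins.
Panel area = 77.379 / 0.81 = 95.5 sq m.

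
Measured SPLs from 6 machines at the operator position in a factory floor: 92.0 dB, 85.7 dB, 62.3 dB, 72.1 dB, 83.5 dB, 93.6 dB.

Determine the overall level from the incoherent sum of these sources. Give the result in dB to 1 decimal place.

96.5 dB

Σ 10^(Lᵢ/10) = 4.489e+09.
L_total = 10·log₁₀(4.489e+09) = 96.5 dB.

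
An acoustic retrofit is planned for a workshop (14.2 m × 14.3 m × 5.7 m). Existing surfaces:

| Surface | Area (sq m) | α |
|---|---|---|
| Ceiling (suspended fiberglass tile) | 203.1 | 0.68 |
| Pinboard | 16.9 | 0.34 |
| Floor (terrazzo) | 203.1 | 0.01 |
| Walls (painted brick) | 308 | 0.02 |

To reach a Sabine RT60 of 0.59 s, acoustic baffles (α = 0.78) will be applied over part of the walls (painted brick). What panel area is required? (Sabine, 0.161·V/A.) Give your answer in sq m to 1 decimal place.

Total absorption A₁ = 203.1×0.68 + 16.9×0.34 + 203.1×0.01 + 308×0.02
  = 138.108 + 5.746 + 2.031 + 6.160 = 152.045 sq m sabins.
V = 1157.442 m³. Target absorption A₂ = 0.161 × 1157.442 / 0.59 = 315.844 sabins.
Absorption to add: 315.844 − 152.045 = 163.799 sabins.
Net gain per sq m: Δα = 0.78 − 0.02 = 0.76.
Panel area = 163.799 / 0.76 = 215.5 sq m.

215.5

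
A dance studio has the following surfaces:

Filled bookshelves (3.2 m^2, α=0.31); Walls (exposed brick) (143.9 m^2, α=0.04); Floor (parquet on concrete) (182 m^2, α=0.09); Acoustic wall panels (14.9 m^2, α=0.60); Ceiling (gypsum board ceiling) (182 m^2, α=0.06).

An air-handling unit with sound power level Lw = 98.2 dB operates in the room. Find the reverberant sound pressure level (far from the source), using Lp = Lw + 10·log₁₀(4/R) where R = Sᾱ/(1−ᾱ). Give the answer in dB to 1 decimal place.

87.5 dB

A = 42.988 sabins; S = 526.0 m^2.
ᾱ = 0.0817, so room constant R = A/(1−ᾱ) = 46.813 m^2.
Lp = Lw + 10 log₁₀(4/R) = 98.2 -10.68 = 87.5 dB.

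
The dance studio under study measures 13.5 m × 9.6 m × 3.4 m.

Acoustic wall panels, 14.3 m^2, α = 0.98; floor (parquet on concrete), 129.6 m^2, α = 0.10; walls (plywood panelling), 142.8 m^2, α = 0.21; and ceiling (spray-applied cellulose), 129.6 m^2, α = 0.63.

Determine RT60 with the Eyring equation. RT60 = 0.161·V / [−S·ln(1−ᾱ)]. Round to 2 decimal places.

Total surface area S = 14.3 + 129.6 + 142.8 + 129.6 = 416.3 m^2.
Σ(Sᵢαᵢ) = 14.3·0.98 + 129.6·0.10 + 142.8·0.21 + 129.6·0.63 = 138.610.
ᾱ = 138.610 / 416.3 = 0.3330.
Eyring denominator: −S ln(1−ᾱ) = 168.587.
V = 13.5 × 9.6 × 3.4 = 440.64 m³.
T = 0.161·V/[−S·ln(1−ᾱ)] = 0.161·440.64/168.587 = 0.42 s.

0.42 seconds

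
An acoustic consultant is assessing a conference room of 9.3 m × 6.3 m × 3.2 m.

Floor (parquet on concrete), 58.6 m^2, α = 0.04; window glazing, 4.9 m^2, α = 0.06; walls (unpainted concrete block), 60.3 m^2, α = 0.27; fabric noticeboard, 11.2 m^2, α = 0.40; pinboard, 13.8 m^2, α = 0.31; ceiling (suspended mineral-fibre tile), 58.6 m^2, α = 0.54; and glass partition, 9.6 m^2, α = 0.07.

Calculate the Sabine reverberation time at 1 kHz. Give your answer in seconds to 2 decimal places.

0.50 s

Summing Sᵢαᵢ: 2.344 + 0.294 + 16.281 + 4.480 + 4.278 + 31.644 + 0.672 → A = 59.993 sabins.
Volume V = 9.3 × 6.3 × 3.2 = 187.488 m³.
Sabine: RT60 = 0.161 × 187.488 / 59.993 = 0.50 s.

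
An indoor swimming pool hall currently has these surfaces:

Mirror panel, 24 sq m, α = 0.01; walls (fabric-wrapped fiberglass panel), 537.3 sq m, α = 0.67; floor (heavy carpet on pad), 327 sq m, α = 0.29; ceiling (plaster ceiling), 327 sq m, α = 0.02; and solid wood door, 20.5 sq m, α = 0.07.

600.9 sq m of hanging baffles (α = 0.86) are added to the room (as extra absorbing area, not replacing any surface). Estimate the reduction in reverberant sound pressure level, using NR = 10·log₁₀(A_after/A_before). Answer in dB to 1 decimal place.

3.3 dB

A_before = Σ Sᵢαᵢ = 24*0.01 + 537.3*0.67 + 327*0.29 + 327*0.02 + 20.5*0.07 = 463.036 sabins.
Treatment contributes 600.9·0.86 = 516.774 sabins.
A_after = 463.036 + 516.774 = 979.810 sabins.
Reduction = 10 log₁₀(A_after/A_before) = 10 log₁₀(2.1161) = 3.3 dB.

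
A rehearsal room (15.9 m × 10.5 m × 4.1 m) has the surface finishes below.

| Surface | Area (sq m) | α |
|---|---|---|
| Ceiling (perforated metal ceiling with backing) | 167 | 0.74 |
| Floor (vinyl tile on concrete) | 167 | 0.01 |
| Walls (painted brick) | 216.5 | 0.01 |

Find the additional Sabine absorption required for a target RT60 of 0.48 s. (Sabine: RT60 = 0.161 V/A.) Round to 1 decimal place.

Equivalent absorption area: A₁ = 167×0.74 + 167×0.01 + 216.5×0.01 = 127.415 sq m.
Target A₂ = 0.161·684.495/0.48 = 229.591 sabins (V = 684.495 m³).
Shortfall: 229.591 − 127.415 = 102.2 sabins.

102.2 sabins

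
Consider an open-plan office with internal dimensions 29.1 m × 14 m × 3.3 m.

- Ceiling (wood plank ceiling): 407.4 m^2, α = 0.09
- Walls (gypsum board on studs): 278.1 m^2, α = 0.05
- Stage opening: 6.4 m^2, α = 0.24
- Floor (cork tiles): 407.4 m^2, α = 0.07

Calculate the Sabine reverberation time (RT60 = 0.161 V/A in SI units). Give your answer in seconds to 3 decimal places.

Equivalent absorption area: A = 407.4·0.09 + 278.1·0.05 + 6.4·0.24 + 407.4·0.07 = 80.625 m^2.
Room volume: 1344.42 m³.
Sabine: RT60 = 0.161 × 1344.42 / 80.625 = 2.685 s.

2.685 s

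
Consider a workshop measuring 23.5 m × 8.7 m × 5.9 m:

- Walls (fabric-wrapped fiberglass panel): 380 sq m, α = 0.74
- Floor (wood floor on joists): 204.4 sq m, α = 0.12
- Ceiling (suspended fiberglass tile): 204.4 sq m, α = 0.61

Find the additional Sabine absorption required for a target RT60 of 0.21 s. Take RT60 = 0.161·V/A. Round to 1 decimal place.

494.4 sabins

Total absorption A₁ = 380*0.74 + 204.4*0.12 + 204.4*0.61
  = 281.200 + 24.528 + 124.684 = 430.412 sq m sabins.
Target A₂ = 0.161·1206.255/0.21 = 924.796 sabins (V = 1206.255 m³).
ΔA = A₂ − A₁ = 924.796 − 430.412 = 494.4 sabins.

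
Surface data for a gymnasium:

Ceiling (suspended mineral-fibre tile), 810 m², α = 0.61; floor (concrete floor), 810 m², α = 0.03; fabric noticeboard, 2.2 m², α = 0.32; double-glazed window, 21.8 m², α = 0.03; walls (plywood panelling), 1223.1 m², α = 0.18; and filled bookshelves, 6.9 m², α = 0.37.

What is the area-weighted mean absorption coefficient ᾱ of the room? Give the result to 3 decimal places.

0.258

S = Σ Sᵢ = 810 + 810 + 2.2 + 21.8 + 1223.1 + 6.9 = 2874.0 m².
A = 810×0.61 + 810×0.03 + 2.2×0.32 + 21.8×0.03 + 1223.1×0.18 + 6.9×0.37 = 742.469 sabins.
ᾱ = A/S = 0.258.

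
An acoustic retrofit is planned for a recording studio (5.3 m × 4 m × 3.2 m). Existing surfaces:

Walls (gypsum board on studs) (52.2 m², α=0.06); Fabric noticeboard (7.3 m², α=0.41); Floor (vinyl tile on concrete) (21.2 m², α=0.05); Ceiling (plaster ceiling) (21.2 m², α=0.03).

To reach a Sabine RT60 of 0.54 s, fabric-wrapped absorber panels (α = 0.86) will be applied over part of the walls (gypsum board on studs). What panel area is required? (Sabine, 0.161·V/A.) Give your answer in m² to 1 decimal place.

15.5

Summing Sᵢαᵢ: 3.132 + 2.993 + 1.060 + 0.636 → A₁ = 7.821 sabins.
V = 67.84 m³. Target absorption A₂ = 0.161 × 67.84 / 0.54 = 20.226 sabins.
ΔA needed = 20.226 − 7.821 = 12.405 sabins.
Net gain per m²: Δα = 0.86 − 0.06 = 0.80.
Panel area = 12.405 / 0.80 = 15.5 m².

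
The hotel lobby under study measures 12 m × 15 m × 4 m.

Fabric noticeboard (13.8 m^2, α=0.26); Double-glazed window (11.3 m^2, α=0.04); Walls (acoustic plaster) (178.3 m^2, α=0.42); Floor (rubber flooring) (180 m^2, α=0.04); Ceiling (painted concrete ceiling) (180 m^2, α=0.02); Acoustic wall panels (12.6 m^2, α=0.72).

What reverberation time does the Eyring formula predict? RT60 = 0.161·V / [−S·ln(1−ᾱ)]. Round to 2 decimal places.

Total surface area S = 13.8 + 11.3 + 178.3 + 180 + 180 + 12.6 = 576.0 m^2.
Absorption A = 13.8·0.26 + 11.3·0.04 + 178.3·0.42 + 180·0.04 + 180·0.02 + 12.6·0.72 = 98.798 sabins.
ᾱ = 98.798 / 576.0 = 0.1715.
−S·ln(1−ᾱ) = −576.0 × ln(1 − 0.1715) = 108.368.
V = 12 × 15 × 4 = 720 m³.
RT60 = 0.161 × 720 / 108.368 = 1.07 s.

1.07 seconds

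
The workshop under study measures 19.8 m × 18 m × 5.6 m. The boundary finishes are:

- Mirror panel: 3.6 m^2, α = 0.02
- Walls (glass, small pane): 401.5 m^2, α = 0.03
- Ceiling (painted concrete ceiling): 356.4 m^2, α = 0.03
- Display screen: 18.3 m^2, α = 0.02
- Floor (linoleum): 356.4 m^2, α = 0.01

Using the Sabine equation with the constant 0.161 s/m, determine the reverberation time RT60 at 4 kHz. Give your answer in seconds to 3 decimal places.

12.017 seconds

A = Σ Sᵢαᵢ = 3.6*0.02 + 401.5*0.03 + 356.4*0.03 + 18.3*0.02 + 356.4*0.01 = 26.739 sabins.
Volume V = 19.8 × 18 × 5.6 = 1995.84 m³.
Sabine: RT60 = 0.161 × 1995.84 / 26.739 = 12.017 s.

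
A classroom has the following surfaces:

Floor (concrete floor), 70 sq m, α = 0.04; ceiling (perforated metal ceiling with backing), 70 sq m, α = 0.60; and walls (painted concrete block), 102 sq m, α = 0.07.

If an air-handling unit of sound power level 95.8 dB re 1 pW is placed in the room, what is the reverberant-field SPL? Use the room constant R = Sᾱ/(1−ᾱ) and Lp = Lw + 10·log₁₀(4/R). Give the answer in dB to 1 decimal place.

A = 51.940 sabins; S = 242.0 sq m.
ᾱ = 51.940/242.0 = 0.2146; R = Sᾱ/(1−ᾱ) = 51.940/(1−0.2146) = 66.132 sq m.
Lp = 95.8 + 10·log₁₀(4/66.132) = 95.8 + (-12.18) = 83.6 dB.

83.6 dB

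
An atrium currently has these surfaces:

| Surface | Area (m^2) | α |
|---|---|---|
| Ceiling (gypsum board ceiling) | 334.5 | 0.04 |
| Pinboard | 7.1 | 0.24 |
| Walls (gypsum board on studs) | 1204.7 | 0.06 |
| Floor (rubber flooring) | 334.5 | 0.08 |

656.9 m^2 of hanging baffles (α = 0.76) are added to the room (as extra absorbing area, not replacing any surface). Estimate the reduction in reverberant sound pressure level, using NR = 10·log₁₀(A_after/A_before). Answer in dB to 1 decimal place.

A_before = Σ Sᵢαᵢ = 334.5×0.04 + 7.1×0.24 + 1204.7×0.06 + 334.5×0.08 = 114.126 sabins.
Added absorption = 656.9 × 0.76 = 499.244 sabins.
A_after = 114.126 + 499.244 = 613.370 sabins.
NR = 10·log₁₀(613.370/114.126) = 7.3 dB.

7.3 dB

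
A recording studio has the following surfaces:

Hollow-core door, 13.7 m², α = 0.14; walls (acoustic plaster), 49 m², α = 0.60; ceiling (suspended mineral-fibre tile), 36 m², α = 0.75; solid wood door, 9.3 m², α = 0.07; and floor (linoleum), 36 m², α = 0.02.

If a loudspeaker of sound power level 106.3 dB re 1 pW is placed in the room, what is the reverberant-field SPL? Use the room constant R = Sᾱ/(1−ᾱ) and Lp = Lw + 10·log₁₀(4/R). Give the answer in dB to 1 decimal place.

92.2 dB

A = 59.689 sabins; S = 144.0 m².
ᾱ = 0.4145, so room constant R = A/(1−ᾱ) = 101.945 m².
Lp = Lw + 10 log₁₀(4/R) = 106.3 -14.06 = 92.2 dB.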